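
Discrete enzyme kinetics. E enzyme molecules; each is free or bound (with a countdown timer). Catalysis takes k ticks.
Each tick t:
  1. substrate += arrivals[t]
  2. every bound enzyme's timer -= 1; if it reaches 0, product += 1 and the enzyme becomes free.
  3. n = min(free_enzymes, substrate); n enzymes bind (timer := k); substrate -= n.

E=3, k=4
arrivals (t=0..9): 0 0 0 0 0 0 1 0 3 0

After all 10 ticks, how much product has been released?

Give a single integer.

t=0: arr=0 -> substrate=0 bound=0 product=0
t=1: arr=0 -> substrate=0 bound=0 product=0
t=2: arr=0 -> substrate=0 bound=0 product=0
t=3: arr=0 -> substrate=0 bound=0 product=0
t=4: arr=0 -> substrate=0 bound=0 product=0
t=5: arr=0 -> substrate=0 bound=0 product=0
t=6: arr=1 -> substrate=0 bound=1 product=0
t=7: arr=0 -> substrate=0 bound=1 product=0
t=8: arr=3 -> substrate=1 bound=3 product=0
t=9: arr=0 -> substrate=1 bound=3 product=0

Answer: 0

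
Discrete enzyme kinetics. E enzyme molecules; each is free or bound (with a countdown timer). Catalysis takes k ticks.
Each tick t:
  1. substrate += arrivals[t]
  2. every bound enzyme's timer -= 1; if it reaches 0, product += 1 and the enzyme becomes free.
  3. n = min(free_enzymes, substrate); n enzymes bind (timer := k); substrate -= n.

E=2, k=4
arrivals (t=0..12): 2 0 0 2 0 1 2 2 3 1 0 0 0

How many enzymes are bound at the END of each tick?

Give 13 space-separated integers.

t=0: arr=2 -> substrate=0 bound=2 product=0
t=1: arr=0 -> substrate=0 bound=2 product=0
t=2: arr=0 -> substrate=0 bound=2 product=0
t=3: arr=2 -> substrate=2 bound=2 product=0
t=4: arr=0 -> substrate=0 bound=2 product=2
t=5: arr=1 -> substrate=1 bound=2 product=2
t=6: arr=2 -> substrate=3 bound=2 product=2
t=7: arr=2 -> substrate=5 bound=2 product=2
t=8: arr=3 -> substrate=6 bound=2 product=4
t=9: arr=1 -> substrate=7 bound=2 product=4
t=10: arr=0 -> substrate=7 bound=2 product=4
t=11: arr=0 -> substrate=7 bound=2 product=4
t=12: arr=0 -> substrate=5 bound=2 product=6

Answer: 2 2 2 2 2 2 2 2 2 2 2 2 2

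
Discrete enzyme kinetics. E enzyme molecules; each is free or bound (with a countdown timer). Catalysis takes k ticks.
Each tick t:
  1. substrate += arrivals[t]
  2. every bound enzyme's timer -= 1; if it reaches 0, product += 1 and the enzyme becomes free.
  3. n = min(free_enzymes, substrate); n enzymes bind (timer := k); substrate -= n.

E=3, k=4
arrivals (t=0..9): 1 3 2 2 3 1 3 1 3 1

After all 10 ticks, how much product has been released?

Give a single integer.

Answer: 6

Derivation:
t=0: arr=1 -> substrate=0 bound=1 product=0
t=1: arr=3 -> substrate=1 bound=3 product=0
t=2: arr=2 -> substrate=3 bound=3 product=0
t=3: arr=2 -> substrate=5 bound=3 product=0
t=4: arr=3 -> substrate=7 bound=3 product=1
t=5: arr=1 -> substrate=6 bound=3 product=3
t=6: arr=3 -> substrate=9 bound=3 product=3
t=7: arr=1 -> substrate=10 bound=3 product=3
t=8: arr=3 -> substrate=12 bound=3 product=4
t=9: arr=1 -> substrate=11 bound=3 product=6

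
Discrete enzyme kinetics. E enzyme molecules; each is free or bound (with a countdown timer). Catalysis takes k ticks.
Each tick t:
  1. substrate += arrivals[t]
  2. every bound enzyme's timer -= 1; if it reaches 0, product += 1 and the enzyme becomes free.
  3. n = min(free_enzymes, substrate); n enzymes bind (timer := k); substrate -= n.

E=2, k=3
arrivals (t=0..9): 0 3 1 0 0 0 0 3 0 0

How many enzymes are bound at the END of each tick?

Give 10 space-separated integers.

t=0: arr=0 -> substrate=0 bound=0 product=0
t=1: arr=3 -> substrate=1 bound=2 product=0
t=2: arr=1 -> substrate=2 bound=2 product=0
t=3: arr=0 -> substrate=2 bound=2 product=0
t=4: arr=0 -> substrate=0 bound=2 product=2
t=5: arr=0 -> substrate=0 bound=2 product=2
t=6: arr=0 -> substrate=0 bound=2 product=2
t=7: arr=3 -> substrate=1 bound=2 product=4
t=8: arr=0 -> substrate=1 bound=2 product=4
t=9: arr=0 -> substrate=1 bound=2 product=4

Answer: 0 2 2 2 2 2 2 2 2 2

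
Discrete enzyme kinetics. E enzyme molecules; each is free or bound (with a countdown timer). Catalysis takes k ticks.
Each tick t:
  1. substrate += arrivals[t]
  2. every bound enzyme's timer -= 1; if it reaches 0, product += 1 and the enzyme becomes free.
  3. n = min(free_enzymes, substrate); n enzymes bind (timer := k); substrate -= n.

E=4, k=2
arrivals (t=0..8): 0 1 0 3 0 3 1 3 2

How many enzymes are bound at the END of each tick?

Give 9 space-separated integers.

t=0: arr=0 -> substrate=0 bound=0 product=0
t=1: arr=1 -> substrate=0 bound=1 product=0
t=2: arr=0 -> substrate=0 bound=1 product=0
t=3: arr=3 -> substrate=0 bound=3 product=1
t=4: arr=0 -> substrate=0 bound=3 product=1
t=5: arr=3 -> substrate=0 bound=3 product=4
t=6: arr=1 -> substrate=0 bound=4 product=4
t=7: arr=3 -> substrate=0 bound=4 product=7
t=8: arr=2 -> substrate=1 bound=4 product=8

Answer: 0 1 1 3 3 3 4 4 4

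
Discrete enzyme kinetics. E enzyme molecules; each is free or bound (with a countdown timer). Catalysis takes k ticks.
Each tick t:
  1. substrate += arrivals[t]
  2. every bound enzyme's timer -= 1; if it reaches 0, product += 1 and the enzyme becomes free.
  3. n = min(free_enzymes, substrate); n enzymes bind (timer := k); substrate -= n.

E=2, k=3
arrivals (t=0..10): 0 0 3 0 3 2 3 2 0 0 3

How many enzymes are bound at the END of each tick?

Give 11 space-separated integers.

Answer: 0 0 2 2 2 2 2 2 2 2 2

Derivation:
t=0: arr=0 -> substrate=0 bound=0 product=0
t=1: arr=0 -> substrate=0 bound=0 product=0
t=2: arr=3 -> substrate=1 bound=2 product=0
t=3: arr=0 -> substrate=1 bound=2 product=0
t=4: arr=3 -> substrate=4 bound=2 product=0
t=5: arr=2 -> substrate=4 bound=2 product=2
t=6: arr=3 -> substrate=7 bound=2 product=2
t=7: arr=2 -> substrate=9 bound=2 product=2
t=8: arr=0 -> substrate=7 bound=2 product=4
t=9: arr=0 -> substrate=7 bound=2 product=4
t=10: arr=3 -> substrate=10 bound=2 product=4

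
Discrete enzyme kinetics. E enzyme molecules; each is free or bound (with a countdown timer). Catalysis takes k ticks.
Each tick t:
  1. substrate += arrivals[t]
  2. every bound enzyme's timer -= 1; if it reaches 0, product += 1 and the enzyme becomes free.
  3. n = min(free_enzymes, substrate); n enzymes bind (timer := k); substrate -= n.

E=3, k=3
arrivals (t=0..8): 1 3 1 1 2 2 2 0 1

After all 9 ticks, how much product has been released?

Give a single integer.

Answer: 6

Derivation:
t=0: arr=1 -> substrate=0 bound=1 product=0
t=1: arr=3 -> substrate=1 bound=3 product=0
t=2: arr=1 -> substrate=2 bound=3 product=0
t=3: arr=1 -> substrate=2 bound=3 product=1
t=4: arr=2 -> substrate=2 bound=3 product=3
t=5: arr=2 -> substrate=4 bound=3 product=3
t=6: arr=2 -> substrate=5 bound=3 product=4
t=7: arr=0 -> substrate=3 bound=3 product=6
t=8: arr=1 -> substrate=4 bound=3 product=6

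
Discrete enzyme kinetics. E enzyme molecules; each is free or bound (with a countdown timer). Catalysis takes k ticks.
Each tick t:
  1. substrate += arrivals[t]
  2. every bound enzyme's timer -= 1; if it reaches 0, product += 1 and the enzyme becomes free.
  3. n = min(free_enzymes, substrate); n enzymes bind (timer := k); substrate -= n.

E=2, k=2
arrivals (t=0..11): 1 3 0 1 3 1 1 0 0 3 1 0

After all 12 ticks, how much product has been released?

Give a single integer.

Answer: 10

Derivation:
t=0: arr=1 -> substrate=0 bound=1 product=0
t=1: arr=3 -> substrate=2 bound=2 product=0
t=2: arr=0 -> substrate=1 bound=2 product=1
t=3: arr=1 -> substrate=1 bound=2 product=2
t=4: arr=3 -> substrate=3 bound=2 product=3
t=5: arr=1 -> substrate=3 bound=2 product=4
t=6: arr=1 -> substrate=3 bound=2 product=5
t=7: arr=0 -> substrate=2 bound=2 product=6
t=8: arr=0 -> substrate=1 bound=2 product=7
t=9: arr=3 -> substrate=3 bound=2 product=8
t=10: arr=1 -> substrate=3 bound=2 product=9
t=11: arr=0 -> substrate=2 bound=2 product=10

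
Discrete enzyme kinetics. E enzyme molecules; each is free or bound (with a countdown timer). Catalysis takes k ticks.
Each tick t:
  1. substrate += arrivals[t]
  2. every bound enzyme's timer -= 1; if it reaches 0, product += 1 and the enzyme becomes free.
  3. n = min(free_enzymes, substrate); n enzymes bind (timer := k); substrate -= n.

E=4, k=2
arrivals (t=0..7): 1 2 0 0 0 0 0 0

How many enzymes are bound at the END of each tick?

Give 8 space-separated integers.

Answer: 1 3 2 0 0 0 0 0

Derivation:
t=0: arr=1 -> substrate=0 bound=1 product=0
t=1: arr=2 -> substrate=0 bound=3 product=0
t=2: arr=0 -> substrate=0 bound=2 product=1
t=3: arr=0 -> substrate=0 bound=0 product=3
t=4: arr=0 -> substrate=0 bound=0 product=3
t=5: arr=0 -> substrate=0 bound=0 product=3
t=6: arr=0 -> substrate=0 bound=0 product=3
t=7: arr=0 -> substrate=0 bound=0 product=3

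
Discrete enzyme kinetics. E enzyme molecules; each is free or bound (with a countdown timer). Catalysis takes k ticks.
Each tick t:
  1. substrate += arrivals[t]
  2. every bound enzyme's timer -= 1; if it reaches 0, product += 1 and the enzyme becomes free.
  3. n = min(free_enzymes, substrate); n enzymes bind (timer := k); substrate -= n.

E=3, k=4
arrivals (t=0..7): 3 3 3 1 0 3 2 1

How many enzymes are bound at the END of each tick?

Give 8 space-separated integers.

Answer: 3 3 3 3 3 3 3 3

Derivation:
t=0: arr=3 -> substrate=0 bound=3 product=0
t=1: arr=3 -> substrate=3 bound=3 product=0
t=2: arr=3 -> substrate=6 bound=3 product=0
t=3: arr=1 -> substrate=7 bound=3 product=0
t=4: arr=0 -> substrate=4 bound=3 product=3
t=5: arr=3 -> substrate=7 bound=3 product=3
t=6: arr=2 -> substrate=9 bound=3 product=3
t=7: arr=1 -> substrate=10 bound=3 product=3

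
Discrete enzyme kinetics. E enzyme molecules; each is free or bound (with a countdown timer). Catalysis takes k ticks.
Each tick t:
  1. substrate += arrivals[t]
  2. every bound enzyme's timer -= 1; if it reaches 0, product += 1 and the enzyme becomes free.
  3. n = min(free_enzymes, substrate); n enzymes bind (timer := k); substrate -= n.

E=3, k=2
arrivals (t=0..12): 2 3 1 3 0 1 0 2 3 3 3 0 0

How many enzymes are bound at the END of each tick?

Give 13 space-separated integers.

t=0: arr=2 -> substrate=0 bound=2 product=0
t=1: arr=3 -> substrate=2 bound=3 product=0
t=2: arr=1 -> substrate=1 bound=3 product=2
t=3: arr=3 -> substrate=3 bound=3 product=3
t=4: arr=0 -> substrate=1 bound=3 product=5
t=5: arr=1 -> substrate=1 bound=3 product=6
t=6: arr=0 -> substrate=0 bound=2 product=8
t=7: arr=2 -> substrate=0 bound=3 product=9
t=8: arr=3 -> substrate=2 bound=3 product=10
t=9: arr=3 -> substrate=3 bound=3 product=12
t=10: arr=3 -> substrate=5 bound=3 product=13
t=11: arr=0 -> substrate=3 bound=3 product=15
t=12: arr=0 -> substrate=2 bound=3 product=16

Answer: 2 3 3 3 3 3 2 3 3 3 3 3 3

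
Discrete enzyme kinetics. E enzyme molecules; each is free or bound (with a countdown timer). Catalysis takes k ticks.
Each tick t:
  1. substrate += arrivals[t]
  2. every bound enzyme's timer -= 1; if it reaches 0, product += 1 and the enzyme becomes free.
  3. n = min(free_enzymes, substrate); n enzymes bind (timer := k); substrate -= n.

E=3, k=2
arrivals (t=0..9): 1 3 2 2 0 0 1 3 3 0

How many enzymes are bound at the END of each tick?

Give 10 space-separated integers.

t=0: arr=1 -> substrate=0 bound=1 product=0
t=1: arr=3 -> substrate=1 bound=3 product=0
t=2: arr=2 -> substrate=2 bound=3 product=1
t=3: arr=2 -> substrate=2 bound=3 product=3
t=4: arr=0 -> substrate=1 bound=3 product=4
t=5: arr=0 -> substrate=0 bound=2 product=6
t=6: arr=1 -> substrate=0 bound=2 product=7
t=7: arr=3 -> substrate=1 bound=3 product=8
t=8: arr=3 -> substrate=3 bound=3 product=9
t=9: arr=0 -> substrate=1 bound=3 product=11

Answer: 1 3 3 3 3 2 2 3 3 3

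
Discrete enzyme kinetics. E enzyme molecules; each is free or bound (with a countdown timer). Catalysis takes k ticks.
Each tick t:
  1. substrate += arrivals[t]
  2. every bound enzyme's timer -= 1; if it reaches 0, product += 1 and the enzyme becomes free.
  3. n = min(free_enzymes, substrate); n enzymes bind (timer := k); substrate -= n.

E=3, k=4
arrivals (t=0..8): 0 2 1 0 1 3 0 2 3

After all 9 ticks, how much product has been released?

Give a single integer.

Answer: 3

Derivation:
t=0: arr=0 -> substrate=0 bound=0 product=0
t=1: arr=2 -> substrate=0 bound=2 product=0
t=2: arr=1 -> substrate=0 bound=3 product=0
t=3: arr=0 -> substrate=0 bound=3 product=0
t=4: arr=1 -> substrate=1 bound=3 product=0
t=5: arr=3 -> substrate=2 bound=3 product=2
t=6: arr=0 -> substrate=1 bound=3 product=3
t=7: arr=2 -> substrate=3 bound=3 product=3
t=8: arr=3 -> substrate=6 bound=3 product=3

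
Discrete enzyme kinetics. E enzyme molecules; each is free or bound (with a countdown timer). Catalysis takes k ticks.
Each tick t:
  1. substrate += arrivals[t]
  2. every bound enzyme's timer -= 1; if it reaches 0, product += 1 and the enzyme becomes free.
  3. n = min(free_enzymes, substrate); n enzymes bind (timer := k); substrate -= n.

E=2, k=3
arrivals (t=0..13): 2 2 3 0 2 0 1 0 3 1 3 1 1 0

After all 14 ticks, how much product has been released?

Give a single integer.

t=0: arr=2 -> substrate=0 bound=2 product=0
t=1: arr=2 -> substrate=2 bound=2 product=0
t=2: arr=3 -> substrate=5 bound=2 product=0
t=3: arr=0 -> substrate=3 bound=2 product=2
t=4: arr=2 -> substrate=5 bound=2 product=2
t=5: arr=0 -> substrate=5 bound=2 product=2
t=6: arr=1 -> substrate=4 bound=2 product=4
t=7: arr=0 -> substrate=4 bound=2 product=4
t=8: arr=3 -> substrate=7 bound=2 product=4
t=9: arr=1 -> substrate=6 bound=2 product=6
t=10: arr=3 -> substrate=9 bound=2 product=6
t=11: arr=1 -> substrate=10 bound=2 product=6
t=12: arr=1 -> substrate=9 bound=2 product=8
t=13: arr=0 -> substrate=9 bound=2 product=8

Answer: 8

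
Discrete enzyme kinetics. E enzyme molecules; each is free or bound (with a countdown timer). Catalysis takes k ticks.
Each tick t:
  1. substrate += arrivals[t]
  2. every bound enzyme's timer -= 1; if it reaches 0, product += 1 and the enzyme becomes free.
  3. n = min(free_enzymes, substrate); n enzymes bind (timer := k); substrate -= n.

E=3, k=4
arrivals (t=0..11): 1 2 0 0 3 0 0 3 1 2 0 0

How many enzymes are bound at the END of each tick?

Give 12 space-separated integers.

t=0: arr=1 -> substrate=0 bound=1 product=0
t=1: arr=2 -> substrate=0 bound=3 product=0
t=2: arr=0 -> substrate=0 bound=3 product=0
t=3: arr=0 -> substrate=0 bound=3 product=0
t=4: arr=3 -> substrate=2 bound=3 product=1
t=5: arr=0 -> substrate=0 bound=3 product=3
t=6: arr=0 -> substrate=0 bound=3 product=3
t=7: arr=3 -> substrate=3 bound=3 product=3
t=8: arr=1 -> substrate=3 bound=3 product=4
t=9: arr=2 -> substrate=3 bound=3 product=6
t=10: arr=0 -> substrate=3 bound=3 product=6
t=11: arr=0 -> substrate=3 bound=3 product=6

Answer: 1 3 3 3 3 3 3 3 3 3 3 3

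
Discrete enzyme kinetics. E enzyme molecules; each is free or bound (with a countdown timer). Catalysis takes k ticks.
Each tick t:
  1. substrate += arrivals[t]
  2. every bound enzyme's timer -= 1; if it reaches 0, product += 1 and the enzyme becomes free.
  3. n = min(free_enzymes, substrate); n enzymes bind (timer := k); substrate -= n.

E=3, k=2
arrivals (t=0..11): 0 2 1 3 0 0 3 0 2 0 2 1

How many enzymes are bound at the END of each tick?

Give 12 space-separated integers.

Answer: 0 2 3 3 3 1 3 3 2 2 2 3

Derivation:
t=0: arr=0 -> substrate=0 bound=0 product=0
t=1: arr=2 -> substrate=0 bound=2 product=0
t=2: arr=1 -> substrate=0 bound=3 product=0
t=3: arr=3 -> substrate=1 bound=3 product=2
t=4: arr=0 -> substrate=0 bound=3 product=3
t=5: arr=0 -> substrate=0 bound=1 product=5
t=6: arr=3 -> substrate=0 bound=3 product=6
t=7: arr=0 -> substrate=0 bound=3 product=6
t=8: arr=2 -> substrate=0 bound=2 product=9
t=9: arr=0 -> substrate=0 bound=2 product=9
t=10: arr=2 -> substrate=0 bound=2 product=11
t=11: arr=1 -> substrate=0 bound=3 product=11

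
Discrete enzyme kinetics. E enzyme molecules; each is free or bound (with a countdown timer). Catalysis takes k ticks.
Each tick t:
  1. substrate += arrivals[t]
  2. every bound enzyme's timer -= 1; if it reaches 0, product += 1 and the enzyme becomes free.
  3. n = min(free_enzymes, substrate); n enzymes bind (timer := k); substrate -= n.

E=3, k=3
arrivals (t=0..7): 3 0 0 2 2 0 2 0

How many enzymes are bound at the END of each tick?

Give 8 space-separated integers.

Answer: 3 3 3 2 3 3 3 3

Derivation:
t=0: arr=3 -> substrate=0 bound=3 product=0
t=1: arr=0 -> substrate=0 bound=3 product=0
t=2: arr=0 -> substrate=0 bound=3 product=0
t=3: arr=2 -> substrate=0 bound=2 product=3
t=4: arr=2 -> substrate=1 bound=3 product=3
t=5: arr=0 -> substrate=1 bound=3 product=3
t=6: arr=2 -> substrate=1 bound=3 product=5
t=7: arr=0 -> substrate=0 bound=3 product=6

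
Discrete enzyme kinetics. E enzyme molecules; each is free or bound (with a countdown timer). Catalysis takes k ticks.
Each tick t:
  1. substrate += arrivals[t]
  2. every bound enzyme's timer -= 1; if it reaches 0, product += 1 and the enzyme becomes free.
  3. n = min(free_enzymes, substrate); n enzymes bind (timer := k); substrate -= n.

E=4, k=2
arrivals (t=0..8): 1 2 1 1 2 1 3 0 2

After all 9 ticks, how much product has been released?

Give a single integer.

t=0: arr=1 -> substrate=0 bound=1 product=0
t=1: arr=2 -> substrate=0 bound=3 product=0
t=2: arr=1 -> substrate=0 bound=3 product=1
t=3: arr=1 -> substrate=0 bound=2 product=3
t=4: arr=2 -> substrate=0 bound=3 product=4
t=5: arr=1 -> substrate=0 bound=3 product=5
t=6: arr=3 -> substrate=0 bound=4 product=7
t=7: arr=0 -> substrate=0 bound=3 product=8
t=8: arr=2 -> substrate=0 bound=2 product=11

Answer: 11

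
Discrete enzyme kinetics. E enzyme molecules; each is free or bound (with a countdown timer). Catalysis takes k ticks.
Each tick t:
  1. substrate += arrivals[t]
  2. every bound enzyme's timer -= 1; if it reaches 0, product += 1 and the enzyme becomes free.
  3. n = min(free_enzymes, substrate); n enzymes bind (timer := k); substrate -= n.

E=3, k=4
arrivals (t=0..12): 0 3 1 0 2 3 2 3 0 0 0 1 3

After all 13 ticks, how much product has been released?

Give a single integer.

t=0: arr=0 -> substrate=0 bound=0 product=0
t=1: arr=3 -> substrate=0 bound=3 product=0
t=2: arr=1 -> substrate=1 bound=3 product=0
t=3: arr=0 -> substrate=1 bound=3 product=0
t=4: arr=2 -> substrate=3 bound=3 product=0
t=5: arr=3 -> substrate=3 bound=3 product=3
t=6: arr=2 -> substrate=5 bound=3 product=3
t=7: arr=3 -> substrate=8 bound=3 product=3
t=8: arr=0 -> substrate=8 bound=3 product=3
t=9: arr=0 -> substrate=5 bound=3 product=6
t=10: arr=0 -> substrate=5 bound=3 product=6
t=11: arr=1 -> substrate=6 bound=3 product=6
t=12: arr=3 -> substrate=9 bound=3 product=6

Answer: 6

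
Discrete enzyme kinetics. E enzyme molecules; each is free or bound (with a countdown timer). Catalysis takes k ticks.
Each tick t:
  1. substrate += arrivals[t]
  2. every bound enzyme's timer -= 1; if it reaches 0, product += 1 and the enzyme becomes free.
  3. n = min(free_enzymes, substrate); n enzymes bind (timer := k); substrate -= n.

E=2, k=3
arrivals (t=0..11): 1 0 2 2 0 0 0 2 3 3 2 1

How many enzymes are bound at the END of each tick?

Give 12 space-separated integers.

t=0: arr=1 -> substrate=0 bound=1 product=0
t=1: arr=0 -> substrate=0 bound=1 product=0
t=2: arr=2 -> substrate=1 bound=2 product=0
t=3: arr=2 -> substrate=2 bound=2 product=1
t=4: arr=0 -> substrate=2 bound=2 product=1
t=5: arr=0 -> substrate=1 bound=2 product=2
t=6: arr=0 -> substrate=0 bound=2 product=3
t=7: arr=2 -> substrate=2 bound=2 product=3
t=8: arr=3 -> substrate=4 bound=2 product=4
t=9: arr=3 -> substrate=6 bound=2 product=5
t=10: arr=2 -> substrate=8 bound=2 product=5
t=11: arr=1 -> substrate=8 bound=2 product=6

Answer: 1 1 2 2 2 2 2 2 2 2 2 2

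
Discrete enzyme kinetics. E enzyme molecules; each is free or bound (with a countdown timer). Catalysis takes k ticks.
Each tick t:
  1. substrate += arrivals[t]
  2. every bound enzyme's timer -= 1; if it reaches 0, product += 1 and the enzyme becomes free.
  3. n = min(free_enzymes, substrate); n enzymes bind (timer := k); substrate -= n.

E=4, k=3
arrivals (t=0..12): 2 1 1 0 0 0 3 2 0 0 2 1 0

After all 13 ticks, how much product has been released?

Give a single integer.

t=0: arr=2 -> substrate=0 bound=2 product=0
t=1: arr=1 -> substrate=0 bound=3 product=0
t=2: arr=1 -> substrate=0 bound=4 product=0
t=3: arr=0 -> substrate=0 bound=2 product=2
t=4: arr=0 -> substrate=0 bound=1 product=3
t=5: arr=0 -> substrate=0 bound=0 product=4
t=6: arr=3 -> substrate=0 bound=3 product=4
t=7: arr=2 -> substrate=1 bound=4 product=4
t=8: arr=0 -> substrate=1 bound=4 product=4
t=9: arr=0 -> substrate=0 bound=2 product=7
t=10: arr=2 -> substrate=0 bound=3 product=8
t=11: arr=1 -> substrate=0 bound=4 product=8
t=12: arr=0 -> substrate=0 bound=3 product=9

Answer: 9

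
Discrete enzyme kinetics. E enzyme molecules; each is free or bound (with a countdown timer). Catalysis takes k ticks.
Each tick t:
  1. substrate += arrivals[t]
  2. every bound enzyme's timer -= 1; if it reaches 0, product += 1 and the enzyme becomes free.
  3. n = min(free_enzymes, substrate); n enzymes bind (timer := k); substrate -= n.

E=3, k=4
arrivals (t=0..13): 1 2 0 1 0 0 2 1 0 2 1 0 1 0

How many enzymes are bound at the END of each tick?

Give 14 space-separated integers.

Answer: 1 3 3 3 3 1 3 3 3 3 3 3 3 3

Derivation:
t=0: arr=1 -> substrate=0 bound=1 product=0
t=1: arr=2 -> substrate=0 bound=3 product=0
t=2: arr=0 -> substrate=0 bound=3 product=0
t=3: arr=1 -> substrate=1 bound=3 product=0
t=4: arr=0 -> substrate=0 bound=3 product=1
t=5: arr=0 -> substrate=0 bound=1 product=3
t=6: arr=2 -> substrate=0 bound=3 product=3
t=7: arr=1 -> substrate=1 bound=3 product=3
t=8: arr=0 -> substrate=0 bound=3 product=4
t=9: arr=2 -> substrate=2 bound=3 product=4
t=10: arr=1 -> substrate=1 bound=3 product=6
t=11: arr=0 -> substrate=1 bound=3 product=6
t=12: arr=1 -> substrate=1 bound=3 product=7
t=13: arr=0 -> substrate=1 bound=3 product=7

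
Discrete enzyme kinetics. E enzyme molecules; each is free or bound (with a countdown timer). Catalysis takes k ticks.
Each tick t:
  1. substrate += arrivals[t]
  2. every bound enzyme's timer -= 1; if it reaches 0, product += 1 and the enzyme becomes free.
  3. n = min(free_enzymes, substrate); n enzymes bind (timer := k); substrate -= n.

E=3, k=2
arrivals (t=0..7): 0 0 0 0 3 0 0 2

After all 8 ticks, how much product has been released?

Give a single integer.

Answer: 3

Derivation:
t=0: arr=0 -> substrate=0 bound=0 product=0
t=1: arr=0 -> substrate=0 bound=0 product=0
t=2: arr=0 -> substrate=0 bound=0 product=0
t=3: arr=0 -> substrate=0 bound=0 product=0
t=4: arr=3 -> substrate=0 bound=3 product=0
t=5: arr=0 -> substrate=0 bound=3 product=0
t=6: arr=0 -> substrate=0 bound=0 product=3
t=7: arr=2 -> substrate=0 bound=2 product=3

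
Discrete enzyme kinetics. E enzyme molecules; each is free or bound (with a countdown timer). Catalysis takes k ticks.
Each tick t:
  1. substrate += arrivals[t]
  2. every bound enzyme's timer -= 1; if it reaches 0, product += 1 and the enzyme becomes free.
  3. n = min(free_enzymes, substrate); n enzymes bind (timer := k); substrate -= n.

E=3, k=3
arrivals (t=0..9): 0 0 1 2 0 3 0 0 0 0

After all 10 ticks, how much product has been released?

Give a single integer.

Answer: 6

Derivation:
t=0: arr=0 -> substrate=0 bound=0 product=0
t=1: arr=0 -> substrate=0 bound=0 product=0
t=2: arr=1 -> substrate=0 bound=1 product=0
t=3: arr=2 -> substrate=0 bound=3 product=0
t=4: arr=0 -> substrate=0 bound=3 product=0
t=5: arr=3 -> substrate=2 bound=3 product=1
t=6: arr=0 -> substrate=0 bound=3 product=3
t=7: arr=0 -> substrate=0 bound=3 product=3
t=8: arr=0 -> substrate=0 bound=2 product=4
t=9: arr=0 -> substrate=0 bound=0 product=6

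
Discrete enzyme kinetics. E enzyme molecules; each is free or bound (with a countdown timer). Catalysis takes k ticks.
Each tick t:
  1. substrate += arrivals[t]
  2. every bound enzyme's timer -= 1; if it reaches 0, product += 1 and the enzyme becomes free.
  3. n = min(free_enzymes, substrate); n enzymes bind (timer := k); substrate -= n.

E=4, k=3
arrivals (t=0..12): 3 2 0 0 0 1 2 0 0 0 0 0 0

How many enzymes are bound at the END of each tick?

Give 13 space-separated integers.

Answer: 3 4 4 2 1 2 3 3 2 0 0 0 0

Derivation:
t=0: arr=3 -> substrate=0 bound=3 product=0
t=1: arr=2 -> substrate=1 bound=4 product=0
t=2: arr=0 -> substrate=1 bound=4 product=0
t=3: arr=0 -> substrate=0 bound=2 product=3
t=4: arr=0 -> substrate=0 bound=1 product=4
t=5: arr=1 -> substrate=0 bound=2 product=4
t=6: arr=2 -> substrate=0 bound=3 product=5
t=7: arr=0 -> substrate=0 bound=3 product=5
t=8: arr=0 -> substrate=0 bound=2 product=6
t=9: arr=0 -> substrate=0 bound=0 product=8
t=10: arr=0 -> substrate=0 bound=0 product=8
t=11: arr=0 -> substrate=0 bound=0 product=8
t=12: arr=0 -> substrate=0 bound=0 product=8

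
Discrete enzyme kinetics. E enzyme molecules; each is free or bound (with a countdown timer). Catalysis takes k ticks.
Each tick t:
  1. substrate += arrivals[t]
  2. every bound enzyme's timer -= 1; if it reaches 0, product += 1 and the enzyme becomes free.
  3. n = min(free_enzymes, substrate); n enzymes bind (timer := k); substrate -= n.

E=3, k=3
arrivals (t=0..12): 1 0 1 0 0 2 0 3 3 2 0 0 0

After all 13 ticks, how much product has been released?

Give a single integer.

t=0: arr=1 -> substrate=0 bound=1 product=0
t=1: arr=0 -> substrate=0 bound=1 product=0
t=2: arr=1 -> substrate=0 bound=2 product=0
t=3: arr=0 -> substrate=0 bound=1 product=1
t=4: arr=0 -> substrate=0 bound=1 product=1
t=5: arr=2 -> substrate=0 bound=2 product=2
t=6: arr=0 -> substrate=0 bound=2 product=2
t=7: arr=3 -> substrate=2 bound=3 product=2
t=8: arr=3 -> substrate=3 bound=3 product=4
t=9: arr=2 -> substrate=5 bound=3 product=4
t=10: arr=0 -> substrate=4 bound=3 product=5
t=11: arr=0 -> substrate=2 bound=3 product=7
t=12: arr=0 -> substrate=2 bound=3 product=7

Answer: 7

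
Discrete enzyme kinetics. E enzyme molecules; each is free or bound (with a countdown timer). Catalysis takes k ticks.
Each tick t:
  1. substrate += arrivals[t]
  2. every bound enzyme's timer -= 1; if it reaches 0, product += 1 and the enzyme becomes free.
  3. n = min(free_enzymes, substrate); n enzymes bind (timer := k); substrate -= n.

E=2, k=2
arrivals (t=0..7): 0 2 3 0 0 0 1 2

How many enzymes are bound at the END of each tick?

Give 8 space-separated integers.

t=0: arr=0 -> substrate=0 bound=0 product=0
t=1: arr=2 -> substrate=0 bound=2 product=0
t=2: arr=3 -> substrate=3 bound=2 product=0
t=3: arr=0 -> substrate=1 bound=2 product=2
t=4: arr=0 -> substrate=1 bound=2 product=2
t=5: arr=0 -> substrate=0 bound=1 product=4
t=6: arr=1 -> substrate=0 bound=2 product=4
t=7: arr=2 -> substrate=1 bound=2 product=5

Answer: 0 2 2 2 2 1 2 2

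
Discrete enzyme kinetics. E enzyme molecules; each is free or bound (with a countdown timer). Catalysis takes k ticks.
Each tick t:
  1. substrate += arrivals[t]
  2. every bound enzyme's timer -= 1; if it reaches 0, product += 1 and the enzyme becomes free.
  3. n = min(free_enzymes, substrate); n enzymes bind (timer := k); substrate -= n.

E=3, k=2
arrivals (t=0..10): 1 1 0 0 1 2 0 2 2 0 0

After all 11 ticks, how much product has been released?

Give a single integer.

t=0: arr=1 -> substrate=0 bound=1 product=0
t=1: arr=1 -> substrate=0 bound=2 product=0
t=2: arr=0 -> substrate=0 bound=1 product=1
t=3: arr=0 -> substrate=0 bound=0 product=2
t=4: arr=1 -> substrate=0 bound=1 product=2
t=5: arr=2 -> substrate=0 bound=3 product=2
t=6: arr=0 -> substrate=0 bound=2 product=3
t=7: arr=2 -> substrate=0 bound=2 product=5
t=8: arr=2 -> substrate=1 bound=3 product=5
t=9: arr=0 -> substrate=0 bound=2 product=7
t=10: arr=0 -> substrate=0 bound=1 product=8

Answer: 8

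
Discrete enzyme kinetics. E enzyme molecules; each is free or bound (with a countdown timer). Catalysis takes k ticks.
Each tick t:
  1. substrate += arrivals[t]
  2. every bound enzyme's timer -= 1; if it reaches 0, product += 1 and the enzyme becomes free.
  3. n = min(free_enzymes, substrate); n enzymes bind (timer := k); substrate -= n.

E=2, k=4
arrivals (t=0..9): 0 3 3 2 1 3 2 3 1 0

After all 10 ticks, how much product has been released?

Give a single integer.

Answer: 4

Derivation:
t=0: arr=0 -> substrate=0 bound=0 product=0
t=1: arr=3 -> substrate=1 bound=2 product=0
t=2: arr=3 -> substrate=4 bound=2 product=0
t=3: arr=2 -> substrate=6 bound=2 product=0
t=4: arr=1 -> substrate=7 bound=2 product=0
t=5: arr=3 -> substrate=8 bound=2 product=2
t=6: arr=2 -> substrate=10 bound=2 product=2
t=7: arr=3 -> substrate=13 bound=2 product=2
t=8: arr=1 -> substrate=14 bound=2 product=2
t=9: arr=0 -> substrate=12 bound=2 product=4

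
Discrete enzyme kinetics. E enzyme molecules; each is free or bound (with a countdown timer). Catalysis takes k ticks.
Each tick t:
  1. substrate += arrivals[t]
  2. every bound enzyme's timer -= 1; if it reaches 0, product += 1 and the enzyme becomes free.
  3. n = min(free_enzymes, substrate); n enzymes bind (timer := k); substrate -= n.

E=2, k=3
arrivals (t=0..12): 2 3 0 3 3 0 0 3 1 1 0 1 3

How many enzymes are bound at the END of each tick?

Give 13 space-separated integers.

Answer: 2 2 2 2 2 2 2 2 2 2 2 2 2

Derivation:
t=0: arr=2 -> substrate=0 bound=2 product=0
t=1: arr=3 -> substrate=3 bound=2 product=0
t=2: arr=0 -> substrate=3 bound=2 product=0
t=3: arr=3 -> substrate=4 bound=2 product=2
t=4: arr=3 -> substrate=7 bound=2 product=2
t=5: arr=0 -> substrate=7 bound=2 product=2
t=6: arr=0 -> substrate=5 bound=2 product=4
t=7: arr=3 -> substrate=8 bound=2 product=4
t=8: arr=1 -> substrate=9 bound=2 product=4
t=9: arr=1 -> substrate=8 bound=2 product=6
t=10: arr=0 -> substrate=8 bound=2 product=6
t=11: arr=1 -> substrate=9 bound=2 product=6
t=12: arr=3 -> substrate=10 bound=2 product=8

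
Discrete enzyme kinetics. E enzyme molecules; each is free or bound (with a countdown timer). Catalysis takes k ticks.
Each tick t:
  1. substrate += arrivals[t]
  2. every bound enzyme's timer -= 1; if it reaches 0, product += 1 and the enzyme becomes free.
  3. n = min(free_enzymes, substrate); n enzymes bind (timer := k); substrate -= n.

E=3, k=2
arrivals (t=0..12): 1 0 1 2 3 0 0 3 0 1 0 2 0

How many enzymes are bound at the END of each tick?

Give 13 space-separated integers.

t=0: arr=1 -> substrate=0 bound=1 product=0
t=1: arr=0 -> substrate=0 bound=1 product=0
t=2: arr=1 -> substrate=0 bound=1 product=1
t=3: arr=2 -> substrate=0 bound=3 product=1
t=4: arr=3 -> substrate=2 bound=3 product=2
t=5: arr=0 -> substrate=0 bound=3 product=4
t=6: arr=0 -> substrate=0 bound=2 product=5
t=7: arr=3 -> substrate=0 bound=3 product=7
t=8: arr=0 -> substrate=0 bound=3 product=7
t=9: arr=1 -> substrate=0 bound=1 product=10
t=10: arr=0 -> substrate=0 bound=1 product=10
t=11: arr=2 -> substrate=0 bound=2 product=11
t=12: arr=0 -> substrate=0 bound=2 product=11

Answer: 1 1 1 3 3 3 2 3 3 1 1 2 2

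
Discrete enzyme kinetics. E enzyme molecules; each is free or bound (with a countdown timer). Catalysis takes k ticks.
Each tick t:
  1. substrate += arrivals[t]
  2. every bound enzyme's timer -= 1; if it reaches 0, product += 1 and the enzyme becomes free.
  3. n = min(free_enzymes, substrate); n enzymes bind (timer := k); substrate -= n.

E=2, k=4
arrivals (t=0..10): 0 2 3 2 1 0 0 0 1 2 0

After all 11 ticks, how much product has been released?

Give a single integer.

Answer: 4

Derivation:
t=0: arr=0 -> substrate=0 bound=0 product=0
t=1: arr=2 -> substrate=0 bound=2 product=0
t=2: arr=3 -> substrate=3 bound=2 product=0
t=3: arr=2 -> substrate=5 bound=2 product=0
t=4: arr=1 -> substrate=6 bound=2 product=0
t=5: arr=0 -> substrate=4 bound=2 product=2
t=6: arr=0 -> substrate=4 bound=2 product=2
t=7: arr=0 -> substrate=4 bound=2 product=2
t=8: arr=1 -> substrate=5 bound=2 product=2
t=9: arr=2 -> substrate=5 bound=2 product=4
t=10: arr=0 -> substrate=5 bound=2 product=4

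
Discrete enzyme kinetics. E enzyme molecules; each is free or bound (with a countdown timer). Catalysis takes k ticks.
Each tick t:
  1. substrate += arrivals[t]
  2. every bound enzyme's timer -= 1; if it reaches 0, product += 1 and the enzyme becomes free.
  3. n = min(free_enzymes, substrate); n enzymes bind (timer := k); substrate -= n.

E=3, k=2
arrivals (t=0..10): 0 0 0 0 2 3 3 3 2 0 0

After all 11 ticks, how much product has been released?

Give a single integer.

Answer: 8

Derivation:
t=0: arr=0 -> substrate=0 bound=0 product=0
t=1: arr=0 -> substrate=0 bound=0 product=0
t=2: arr=0 -> substrate=0 bound=0 product=0
t=3: arr=0 -> substrate=0 bound=0 product=0
t=4: arr=2 -> substrate=0 bound=2 product=0
t=5: arr=3 -> substrate=2 bound=3 product=0
t=6: arr=3 -> substrate=3 bound=3 product=2
t=7: arr=3 -> substrate=5 bound=3 product=3
t=8: arr=2 -> substrate=5 bound=3 product=5
t=9: arr=0 -> substrate=4 bound=3 product=6
t=10: arr=0 -> substrate=2 bound=3 product=8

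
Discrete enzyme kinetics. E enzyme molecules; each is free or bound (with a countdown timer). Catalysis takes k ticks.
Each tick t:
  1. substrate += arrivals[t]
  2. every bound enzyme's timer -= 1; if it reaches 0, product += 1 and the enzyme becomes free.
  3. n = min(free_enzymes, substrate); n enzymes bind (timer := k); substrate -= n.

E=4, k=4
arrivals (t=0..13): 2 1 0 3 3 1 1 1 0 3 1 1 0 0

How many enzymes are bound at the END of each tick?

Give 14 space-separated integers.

Answer: 2 3 3 4 4 4 4 4 4 4 4 4 4 4

Derivation:
t=0: arr=2 -> substrate=0 bound=2 product=0
t=1: arr=1 -> substrate=0 bound=3 product=0
t=2: arr=0 -> substrate=0 bound=3 product=0
t=3: arr=3 -> substrate=2 bound=4 product=0
t=4: arr=3 -> substrate=3 bound=4 product=2
t=5: arr=1 -> substrate=3 bound=4 product=3
t=6: arr=1 -> substrate=4 bound=4 product=3
t=7: arr=1 -> substrate=4 bound=4 product=4
t=8: arr=0 -> substrate=2 bound=4 product=6
t=9: arr=3 -> substrate=4 bound=4 product=7
t=10: arr=1 -> substrate=5 bound=4 product=7
t=11: arr=1 -> substrate=5 bound=4 product=8
t=12: arr=0 -> substrate=3 bound=4 product=10
t=13: arr=0 -> substrate=2 bound=4 product=11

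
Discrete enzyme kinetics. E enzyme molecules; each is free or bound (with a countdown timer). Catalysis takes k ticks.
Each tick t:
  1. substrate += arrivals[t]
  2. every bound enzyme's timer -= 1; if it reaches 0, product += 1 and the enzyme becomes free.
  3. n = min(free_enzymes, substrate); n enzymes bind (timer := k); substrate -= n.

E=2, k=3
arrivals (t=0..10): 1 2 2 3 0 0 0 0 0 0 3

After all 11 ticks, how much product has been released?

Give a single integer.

t=0: arr=1 -> substrate=0 bound=1 product=0
t=1: arr=2 -> substrate=1 bound=2 product=0
t=2: arr=2 -> substrate=3 bound=2 product=0
t=3: arr=3 -> substrate=5 bound=2 product=1
t=4: arr=0 -> substrate=4 bound=2 product=2
t=5: arr=0 -> substrate=4 bound=2 product=2
t=6: arr=0 -> substrate=3 bound=2 product=3
t=7: arr=0 -> substrate=2 bound=2 product=4
t=8: arr=0 -> substrate=2 bound=2 product=4
t=9: arr=0 -> substrate=1 bound=2 product=5
t=10: arr=3 -> substrate=3 bound=2 product=6

Answer: 6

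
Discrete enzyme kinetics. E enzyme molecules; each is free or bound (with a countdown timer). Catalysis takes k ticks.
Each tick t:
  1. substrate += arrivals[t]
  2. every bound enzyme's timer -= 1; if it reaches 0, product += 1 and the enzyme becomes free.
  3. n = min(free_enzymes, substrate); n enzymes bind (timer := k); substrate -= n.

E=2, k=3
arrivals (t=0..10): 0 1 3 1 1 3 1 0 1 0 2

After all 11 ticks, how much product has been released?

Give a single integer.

t=0: arr=0 -> substrate=0 bound=0 product=0
t=1: arr=1 -> substrate=0 bound=1 product=0
t=2: arr=3 -> substrate=2 bound=2 product=0
t=3: arr=1 -> substrate=3 bound=2 product=0
t=4: arr=1 -> substrate=3 bound=2 product=1
t=5: arr=3 -> substrate=5 bound=2 product=2
t=6: arr=1 -> substrate=6 bound=2 product=2
t=7: arr=0 -> substrate=5 bound=2 product=3
t=8: arr=1 -> substrate=5 bound=2 product=4
t=9: arr=0 -> substrate=5 bound=2 product=4
t=10: arr=2 -> substrate=6 bound=2 product=5

Answer: 5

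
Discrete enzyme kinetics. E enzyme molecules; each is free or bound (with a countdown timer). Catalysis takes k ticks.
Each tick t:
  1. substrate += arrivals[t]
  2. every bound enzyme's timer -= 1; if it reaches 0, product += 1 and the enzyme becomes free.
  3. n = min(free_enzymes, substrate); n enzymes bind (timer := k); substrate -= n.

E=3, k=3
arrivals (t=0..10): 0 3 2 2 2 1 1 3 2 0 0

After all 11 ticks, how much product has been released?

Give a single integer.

Answer: 9

Derivation:
t=0: arr=0 -> substrate=0 bound=0 product=0
t=1: arr=3 -> substrate=0 bound=3 product=0
t=2: arr=2 -> substrate=2 bound=3 product=0
t=3: arr=2 -> substrate=4 bound=3 product=0
t=4: arr=2 -> substrate=3 bound=3 product=3
t=5: arr=1 -> substrate=4 bound=3 product=3
t=6: arr=1 -> substrate=5 bound=3 product=3
t=7: arr=3 -> substrate=5 bound=3 product=6
t=8: arr=2 -> substrate=7 bound=3 product=6
t=9: arr=0 -> substrate=7 bound=3 product=6
t=10: arr=0 -> substrate=4 bound=3 product=9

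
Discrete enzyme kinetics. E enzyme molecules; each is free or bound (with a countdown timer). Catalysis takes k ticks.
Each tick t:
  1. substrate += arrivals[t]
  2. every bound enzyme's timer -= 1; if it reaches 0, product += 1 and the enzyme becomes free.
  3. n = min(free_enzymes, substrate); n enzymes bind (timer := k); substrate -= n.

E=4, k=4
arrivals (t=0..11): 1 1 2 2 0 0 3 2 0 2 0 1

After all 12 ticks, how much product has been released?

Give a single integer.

t=0: arr=1 -> substrate=0 bound=1 product=0
t=1: arr=1 -> substrate=0 bound=2 product=0
t=2: arr=2 -> substrate=0 bound=4 product=0
t=3: arr=2 -> substrate=2 bound=4 product=0
t=4: arr=0 -> substrate=1 bound=4 product=1
t=5: arr=0 -> substrate=0 bound=4 product=2
t=6: arr=3 -> substrate=1 bound=4 product=4
t=7: arr=2 -> substrate=3 bound=4 product=4
t=8: arr=0 -> substrate=2 bound=4 product=5
t=9: arr=2 -> substrate=3 bound=4 product=6
t=10: arr=0 -> substrate=1 bound=4 product=8
t=11: arr=1 -> substrate=2 bound=4 product=8

Answer: 8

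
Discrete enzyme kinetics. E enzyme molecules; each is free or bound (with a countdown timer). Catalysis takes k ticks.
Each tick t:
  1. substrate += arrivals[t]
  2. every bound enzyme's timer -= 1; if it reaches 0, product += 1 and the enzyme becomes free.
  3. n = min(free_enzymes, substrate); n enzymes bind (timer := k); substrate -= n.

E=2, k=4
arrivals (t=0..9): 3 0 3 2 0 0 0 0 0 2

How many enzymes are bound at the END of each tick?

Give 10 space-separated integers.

Answer: 2 2 2 2 2 2 2 2 2 2

Derivation:
t=0: arr=3 -> substrate=1 bound=2 product=0
t=1: arr=0 -> substrate=1 bound=2 product=0
t=2: arr=3 -> substrate=4 bound=2 product=0
t=3: arr=2 -> substrate=6 bound=2 product=0
t=4: arr=0 -> substrate=4 bound=2 product=2
t=5: arr=0 -> substrate=4 bound=2 product=2
t=6: arr=0 -> substrate=4 bound=2 product=2
t=7: arr=0 -> substrate=4 bound=2 product=2
t=8: arr=0 -> substrate=2 bound=2 product=4
t=9: arr=2 -> substrate=4 bound=2 product=4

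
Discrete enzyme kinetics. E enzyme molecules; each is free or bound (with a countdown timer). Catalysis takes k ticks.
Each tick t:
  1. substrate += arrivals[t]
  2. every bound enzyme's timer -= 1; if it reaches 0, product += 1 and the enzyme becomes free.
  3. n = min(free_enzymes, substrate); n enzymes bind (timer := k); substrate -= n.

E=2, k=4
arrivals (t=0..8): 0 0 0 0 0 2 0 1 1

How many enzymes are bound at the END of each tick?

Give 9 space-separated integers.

Answer: 0 0 0 0 0 2 2 2 2

Derivation:
t=0: arr=0 -> substrate=0 bound=0 product=0
t=1: arr=0 -> substrate=0 bound=0 product=0
t=2: arr=0 -> substrate=0 bound=0 product=0
t=3: arr=0 -> substrate=0 bound=0 product=0
t=4: arr=0 -> substrate=0 bound=0 product=0
t=5: arr=2 -> substrate=0 bound=2 product=0
t=6: arr=0 -> substrate=0 bound=2 product=0
t=7: arr=1 -> substrate=1 bound=2 product=0
t=8: arr=1 -> substrate=2 bound=2 product=0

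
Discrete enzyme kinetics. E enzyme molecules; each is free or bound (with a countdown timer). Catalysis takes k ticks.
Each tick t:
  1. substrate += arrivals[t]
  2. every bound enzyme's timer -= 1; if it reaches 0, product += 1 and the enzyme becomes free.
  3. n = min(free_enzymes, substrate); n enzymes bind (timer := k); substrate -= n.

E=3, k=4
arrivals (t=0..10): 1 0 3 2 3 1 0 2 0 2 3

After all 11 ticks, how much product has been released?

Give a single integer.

t=0: arr=1 -> substrate=0 bound=1 product=0
t=1: arr=0 -> substrate=0 bound=1 product=0
t=2: arr=3 -> substrate=1 bound=3 product=0
t=3: arr=2 -> substrate=3 bound=3 product=0
t=4: arr=3 -> substrate=5 bound=3 product=1
t=5: arr=1 -> substrate=6 bound=3 product=1
t=6: arr=0 -> substrate=4 bound=3 product=3
t=7: arr=2 -> substrate=6 bound=3 product=3
t=8: arr=0 -> substrate=5 bound=3 product=4
t=9: arr=2 -> substrate=7 bound=3 product=4
t=10: arr=3 -> substrate=8 bound=3 product=6

Answer: 6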